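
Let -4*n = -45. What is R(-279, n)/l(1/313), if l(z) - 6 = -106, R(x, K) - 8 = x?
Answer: 271/100 ≈ 2.7100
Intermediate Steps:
n = 45/4 (n = -¼*(-45) = 45/4 ≈ 11.250)
R(x, K) = 8 + x
l(z) = -100 (l(z) = 6 - 106 = -100)
R(-279, n)/l(1/313) = (8 - 279)/(-100) = -271*(-1/100) = 271/100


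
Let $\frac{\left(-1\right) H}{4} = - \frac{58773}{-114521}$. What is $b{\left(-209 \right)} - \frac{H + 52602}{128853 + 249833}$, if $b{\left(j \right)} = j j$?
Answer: $\frac{12300842323084}{281607139} \approx 43681.0$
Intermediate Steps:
$b{\left(j \right)} = j^{2}$
$H = - \frac{21372}{10411}$ ($H = - 4 \left(- \frac{58773}{-114521}\right) = - 4 \left(\left(-58773\right) \left(- \frac{1}{114521}\right)\right) = \left(-4\right) \frac{5343}{10411} = - \frac{21372}{10411} \approx -2.0528$)
$b{\left(-209 \right)} - \frac{H + 52602}{128853 + 249833} = \left(-209\right)^{2} - \frac{- \frac{21372}{10411} + 52602}{128853 + 249833} = 43681 - \frac{547618050}{10411 \cdot 378686} = 43681 - \frac{547618050}{10411} \cdot \frac{1}{378686} = 43681 - \frac{39115575}{281607139} = \frac{12300842323084}{281607139}$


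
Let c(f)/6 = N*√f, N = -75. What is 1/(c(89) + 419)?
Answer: -419/17846939 - 450*√89/17846939 ≈ -0.00026135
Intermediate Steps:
c(f) = -450*√f (c(f) = 6*(-75*√f) = -450*√f)
1/(c(89) + 419) = 1/(-450*√89 + 419) = 1/(419 - 450*√89)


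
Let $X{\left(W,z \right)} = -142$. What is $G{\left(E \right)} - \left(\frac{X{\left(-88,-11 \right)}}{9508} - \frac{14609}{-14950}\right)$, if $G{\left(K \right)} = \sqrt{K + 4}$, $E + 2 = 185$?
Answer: $- \frac{17097434}{17768075} + \sqrt{187} \approx 12.713$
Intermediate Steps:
$E = 183$ ($E = -2 + 185 = 183$)
$G{\left(K \right)} = \sqrt{4 + K}$
$G{\left(E \right)} - \left(\frac{X{\left(-88,-11 \right)}}{9508} - \frac{14609}{-14950}\right) = \sqrt{4 + 183} - \left(- \frac{142}{9508} - \frac{14609}{-14950}\right) = \sqrt{187} - \left(\left(-142\right) \frac{1}{9508} - - \frac{14609}{14950}\right) = \sqrt{187} - \left(- \frac{71}{4754} + \frac{14609}{14950}\right) = \sqrt{187} - \frac{17097434}{17768075} = - \frac{17097434}{17768075} + \sqrt{187}$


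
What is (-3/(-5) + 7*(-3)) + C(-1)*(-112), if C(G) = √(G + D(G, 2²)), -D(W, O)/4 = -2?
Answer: -102/5 - 112*√7 ≈ -316.72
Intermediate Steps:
D(W, O) = 8 (D(W, O) = -4*(-2) = 8)
C(G) = √(8 + G) (C(G) = √(G + 8) = √(8 + G))
(-3/(-5) + 7*(-3)) + C(-1)*(-112) = (-3/(-5) + 7*(-3)) + √(8 - 1)*(-112) = (-3*(-⅕) - 21) + √7*(-112) = (⅗ - 21) - 112*√7 = -102/5 - 112*√7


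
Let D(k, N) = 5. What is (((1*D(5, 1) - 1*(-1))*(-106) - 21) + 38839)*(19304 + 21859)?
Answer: 1571685666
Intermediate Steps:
(((1*D(5, 1) - 1*(-1))*(-106) - 21) + 38839)*(19304 + 21859) = (((1*5 - 1*(-1))*(-106) - 21) + 38839)*(19304 + 21859) = (((5 + 1)*(-106) - 21) + 38839)*41163 = ((6*(-106) - 21) + 38839)*41163 = ((-636 - 21) + 38839)*41163 = (-657 + 38839)*41163 = 38182*41163 = 1571685666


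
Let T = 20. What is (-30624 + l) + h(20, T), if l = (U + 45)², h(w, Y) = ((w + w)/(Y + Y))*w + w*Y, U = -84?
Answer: -28683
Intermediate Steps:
h(w, Y) = Y*w + w²/Y (h(w, Y) = ((2*w)/((2*Y)))*w + Y*w = ((2*w)*(1/(2*Y)))*w + Y*w = (w/Y)*w + Y*w = w²/Y + Y*w = Y*w + w²/Y)
l = 1521 (l = (-84 + 45)² = (-39)² = 1521)
(-30624 + l) + h(20, T) = (-30624 + 1521) + 20*(20 + 20²)/20 = -29103 + 20*(1/20)*(20 + 400) = -29103 + 20*(1/20)*420 = -29103 + 420 = -28683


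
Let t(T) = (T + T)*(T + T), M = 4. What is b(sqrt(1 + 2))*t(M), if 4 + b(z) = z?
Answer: -256 + 64*sqrt(3) ≈ -145.15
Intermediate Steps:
b(z) = -4 + z
t(T) = 4*T**2 (t(T) = (2*T)*(2*T) = 4*T**2)
b(sqrt(1 + 2))*t(M) = (-4 + sqrt(1 + 2))*(4*4**2) = (-4 + sqrt(3))*(4*16) = (-4 + sqrt(3))*64 = -256 + 64*sqrt(3)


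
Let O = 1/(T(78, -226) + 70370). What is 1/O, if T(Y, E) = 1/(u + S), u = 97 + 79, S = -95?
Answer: 5699971/81 ≈ 70370.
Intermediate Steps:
u = 176
T(Y, E) = 1/81 (T(Y, E) = 1/(176 - 95) = 1/81)
O = 81/5699971 (O = 1/(1/81 + 70370) = 1/(5699971/81) = 81/5699971 ≈ 1.4211e-5)
1/O = 1/(81/5699971) = 5699971/81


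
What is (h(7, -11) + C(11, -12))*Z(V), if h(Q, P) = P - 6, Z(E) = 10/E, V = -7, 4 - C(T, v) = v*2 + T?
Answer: 0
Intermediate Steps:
C(T, v) = 4 - T - 2*v (C(T, v) = 4 - (v*2 + T) = 4 - (2*v + T) = 4 - (T + 2*v) = 4 + (-T - 2*v) = 4 - T - 2*v)
h(Q, P) = -6 + P
(h(7, -11) + C(11, -12))*Z(V) = ((-6 - 11) + (4 - 1*11 - 2*(-12)))*(10/(-7)) = (-17 + (4 - 11 + 24))*(10*(-⅐)) = (-17 + 17)*(-10/7) = 0*(-10/7) = 0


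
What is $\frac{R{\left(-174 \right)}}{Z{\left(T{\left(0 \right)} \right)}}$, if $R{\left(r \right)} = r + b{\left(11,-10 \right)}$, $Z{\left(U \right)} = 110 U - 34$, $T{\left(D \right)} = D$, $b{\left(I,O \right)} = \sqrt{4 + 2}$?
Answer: $\frac{87}{17} - \frac{\sqrt{6}}{34} \approx 5.0456$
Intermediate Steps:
$b{\left(I,O \right)} = \sqrt{6}$
$Z{\left(U \right)} = -34 + 110 U$
$R{\left(r \right)} = r + \sqrt{6}$
$\frac{R{\left(-174 \right)}}{Z{\left(T{\left(0 \right)} \right)}} = \frac{-174 + \sqrt{6}}{-34 + 110 \cdot 0} = \frac{-174 + \sqrt{6}}{-34 + 0} = \frac{-174 + \sqrt{6}}{-34} = \left(-174 + \sqrt{6}\right) \left(- \frac{1}{34}\right) = \frac{87}{17} - \frac{\sqrt{6}}{34}$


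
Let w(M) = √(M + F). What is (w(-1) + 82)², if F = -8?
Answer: 6715 + 492*I ≈ 6715.0 + 492.0*I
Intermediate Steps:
w(M) = √(-8 + M) (w(M) = √(M - 8) = √(-8 + M))
(w(-1) + 82)² = (√(-8 - 1) + 82)² = (√(-9) + 82)² = (3*I + 82)² = (82 + 3*I)²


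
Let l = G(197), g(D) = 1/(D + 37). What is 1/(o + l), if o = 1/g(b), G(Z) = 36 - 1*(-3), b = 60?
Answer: 1/136 ≈ 0.0073529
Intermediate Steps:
g(D) = 1/(37 + D)
G(Z) = 39 (G(Z) = 36 + 3 = 39)
l = 39
o = 97 (o = 1/(1/(37 + 60)) = 1/(1/97) = 97)
1/(o + l) = 1/(97 + 39) = 1/136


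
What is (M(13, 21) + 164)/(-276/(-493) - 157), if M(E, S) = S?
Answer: -18241/15425 ≈ -1.1826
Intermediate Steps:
(M(13, 21) + 164)/(-276/(-493) - 157) = (21 + 164)/(-276/(-493) - 157) = 185/(-276*(-1/493) - 157) = 185/(276/493 - 157) = 185/(-77125/493) = 185*(-493/77125) = -18241/15425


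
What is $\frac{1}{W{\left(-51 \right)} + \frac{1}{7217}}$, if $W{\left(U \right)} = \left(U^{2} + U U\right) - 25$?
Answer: $\frac{7217}{37362410} \approx 0.00019316$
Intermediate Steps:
$W{\left(U \right)} = -25 + 2 U^{2}$ ($W{\left(U \right)} = \left(U^{2} + U^{2}\right) - 25 = 2 U^{2} - 25 = -25 + 2 U^{2}$)
$\frac{1}{W{\left(-51 \right)} + \frac{1}{7217}} = \frac{1}{\left(-25 + 2 \left(-51\right)^{2}\right) + \frac{1}{7217}} = \frac{1}{\left(-25 + 2 \cdot 2601\right) + \frac{1}{7217}} = \frac{1}{\left(-25 + 5202\right) + \frac{1}{7217}} = \frac{1}{5177 + \frac{1}{7217}} = \frac{1}{\frac{37362410}{7217}} = \frac{7217}{37362410}$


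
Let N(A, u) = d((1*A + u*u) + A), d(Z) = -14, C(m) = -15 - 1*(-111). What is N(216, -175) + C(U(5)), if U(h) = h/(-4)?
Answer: 82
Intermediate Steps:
U(h) = -h/4 (U(h) = h*(-¼) = -h/4)
C(m) = 96 (C(m) = -15 + 111 = 96)
N(A, u) = -14
N(216, -175) + C(U(5)) = -14 + 96 = 82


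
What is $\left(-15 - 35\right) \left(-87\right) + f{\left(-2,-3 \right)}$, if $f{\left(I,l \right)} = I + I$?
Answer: $4346$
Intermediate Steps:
$f{\left(I,l \right)} = 2 I$
$\left(-15 - 35\right) \left(-87\right) + f{\left(-2,-3 \right)} = \left(-15 - 35\right) \left(-87\right) + 2 \left(-2\right) = \left(-15 - 35\right) \left(-87\right) - 4 = \left(-50\right) \left(-87\right) - 4 = 4350 - 4 = 4346$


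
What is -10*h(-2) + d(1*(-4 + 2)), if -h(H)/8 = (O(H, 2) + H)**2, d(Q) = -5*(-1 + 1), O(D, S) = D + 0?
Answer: 1280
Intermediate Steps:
O(D, S) = D
d(Q) = 0 (d(Q) = -5*0 = 0)
h(H) = -32*H**2 (h(H) = -8*(H + H)**2 = -8*4*H**2 = -32*H**2)
-10*h(-2) + d(1*(-4 + 2)) = -(-320)*(-2)**2 + 0 = -(-320)*4 + 0 = -10*(-128) + 0 = 1280 + 0 = 1280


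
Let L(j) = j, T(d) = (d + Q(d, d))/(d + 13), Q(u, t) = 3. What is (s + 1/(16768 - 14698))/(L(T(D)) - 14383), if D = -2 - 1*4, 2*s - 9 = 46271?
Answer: -335298607/208415880 ≈ -1.6088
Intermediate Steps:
s = 23140 (s = 9/2 + (1/2)*46271 = 9/2 + 46271/2 = 23140)
D = -6 (D = -2 - 4 = -6)
T(d) = (3 + d)/(13 + d) (T(d) = (d + 3)/(d + 13) = (3 + d)/(13 + d))
(s + 1/(16768 - 14698))/(L(T(D)) - 14383) = (23140 + 1/(16768 - 14698))/((3 - 6)/(13 - 6) - 14383) = (23140 + 1/2070)/(-3/7 - 14383) = (23140 + 1/2070)/((1/7)*(-3) - 14383) = 47899801/(2070*(-3/7 - 14383)) = 47899801/(2070*(-100684/7)) = (47899801/2070)*(-7/100684) = -335298607/208415880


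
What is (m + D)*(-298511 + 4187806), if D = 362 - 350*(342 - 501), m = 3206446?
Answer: 12688661587110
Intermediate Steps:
D = 56012 (D = 362 - 350*(-159) = 362 + 55650 = 56012)
(m + D)*(-298511 + 4187806) = (3206446 + 56012)*(-298511 + 4187806) = 3262458*3889295 = 12688661587110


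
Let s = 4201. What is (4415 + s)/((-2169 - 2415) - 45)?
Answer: -2872/1543 ≈ -1.8613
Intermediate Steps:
(4415 + s)/((-2169 - 2415) - 45) = (4415 + 4201)/((-2169 - 2415) - 45) = 8616/(-4584 - 45) = 8616/(-4629) = 8616*(-1/4629) = -2872/1543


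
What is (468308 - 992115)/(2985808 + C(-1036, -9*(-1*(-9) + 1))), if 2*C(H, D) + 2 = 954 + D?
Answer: -523807/2986239 ≈ -0.17541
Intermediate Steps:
C(H, D) = 476 + D/2 (C(H, D) = -1 + (954 + D)/2 = -1 + (477 + D/2) = 476 + D/2)
(468308 - 992115)/(2985808 + C(-1036, -9*(-1*(-9) + 1))) = (468308 - 992115)/(2985808 + (476 + (-9*(-1*(-9) + 1))/2)) = -523807/(2985808 + (476 + (-9*(9 + 1))/2)) = -523807/(2985808 + (476 + (-9*10)/2)) = -523807/(2985808 + (476 + (1/2)*(-90))) = -523807/(2985808 + (476 - 45)) = -523807/(2985808 + 431) = -523807/2986239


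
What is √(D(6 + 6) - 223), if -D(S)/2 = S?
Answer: I*√247 ≈ 15.716*I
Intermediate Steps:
D(S) = -2*S
√(D(6 + 6) - 223) = √(-2*(6 + 6) - 223) = √(-2*12 - 223) = √(-24 - 223) = √(-247) = I*√247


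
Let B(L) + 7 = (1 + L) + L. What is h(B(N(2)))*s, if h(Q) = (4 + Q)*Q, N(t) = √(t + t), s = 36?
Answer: -144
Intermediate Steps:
N(t) = √2*√t (N(t) = √(2*t) = √2*√t)
B(L) = -6 + 2*L (B(L) = -7 + ((1 + L) + L) = -7 + (1 + 2*L) = -6 + 2*L)
h(Q) = Q*(4 + Q)
h(B(N(2)))*s = ((-6 + 2*(√2*√2))*(4 + (-6 + 2*(√2*√2))))*36 = ((-6 + 2*2)*(4 + (-6 + 2*2)))*36 = ((-6 + 4)*(4 + (-6 + 4)))*36 = -2*(4 - 2)*36 = -2*2*36 = -4*36 = -144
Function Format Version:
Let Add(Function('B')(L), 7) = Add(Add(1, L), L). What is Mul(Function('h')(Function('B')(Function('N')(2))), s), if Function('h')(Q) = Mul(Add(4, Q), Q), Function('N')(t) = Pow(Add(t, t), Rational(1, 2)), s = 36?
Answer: -144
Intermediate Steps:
Function('N')(t) = Mul(Pow(2, Rational(1, 2)), Pow(t, Rational(1, 2))) (Function('N')(t) = Pow(Mul(2, t), Rational(1, 2)) = Mul(Pow(2, Rational(1, 2)), Pow(t, Rational(1, 2))))
Function('B')(L) = Add(-6, Mul(2, L)) (Function('B')(L) = Add(-7, Add(Add(1, L), L)) = Add(-7, Add(1, Mul(2, L))) = Add(-6, Mul(2, L)))
Function('h')(Q) = Mul(Q, Add(4, Q))
Mul(Function('h')(Function('B')(Function('N')(2))), s) = Mul(Mul(Add(-6, Mul(2, Mul(Pow(2, Rational(1, 2)), Pow(2, Rational(1, 2))))), Add(4, Add(-6, Mul(2, Mul(Pow(2, Rational(1, 2)), Pow(2, Rational(1, 2))))))), 36) = Mul(Mul(Add(-6, Mul(2, 2)), Add(4, Add(-6, Mul(2, 2)))), 36) = Mul(Mul(Add(-6, 4), Add(4, Add(-6, 4))), 36) = Mul(Mul(-2, Add(4, -2)), 36) = Mul(Mul(-2, 2), 36) = Mul(-4, 36) = -144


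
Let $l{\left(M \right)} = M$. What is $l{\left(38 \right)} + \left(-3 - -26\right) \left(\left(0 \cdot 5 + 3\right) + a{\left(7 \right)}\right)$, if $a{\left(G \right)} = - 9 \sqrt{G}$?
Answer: $107 - 207 \sqrt{7} \approx -440.67$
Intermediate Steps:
$l{\left(38 \right)} + \left(-3 - -26\right) \left(\left(0 \cdot 5 + 3\right) + a{\left(7 \right)}\right) = 38 + \left(-3 - -26\right) \left(\left(0 \cdot 5 + 3\right) - 9 \sqrt{7}\right) = 38 + \left(-3 + 26\right) \left(\left(0 + 3\right) - 9 \sqrt{7}\right) = 38 + 23 \left(3 - 9 \sqrt{7}\right) = 38 + \left(69 - 207 \sqrt{7}\right) = 107 - 207 \sqrt{7}$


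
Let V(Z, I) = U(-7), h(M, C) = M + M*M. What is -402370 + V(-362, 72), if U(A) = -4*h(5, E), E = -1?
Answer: -402490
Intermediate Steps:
h(M, C) = M + M²
U(A) = -120 (U(A) = -20*(1 + 5) = -20*6 = -4*30 = -120)
V(Z, I) = -120
-402370 + V(-362, 72) = -402370 - 120 = -402490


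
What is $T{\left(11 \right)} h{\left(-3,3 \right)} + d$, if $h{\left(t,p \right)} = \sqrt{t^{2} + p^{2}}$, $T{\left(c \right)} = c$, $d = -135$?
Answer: $-135 + 33 \sqrt{2} \approx -88.331$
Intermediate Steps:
$h{\left(t,p \right)} = \sqrt{p^{2} + t^{2}}$
$T{\left(11 \right)} h{\left(-3,3 \right)} + d = 11 \sqrt{3^{2} + \left(-3\right)^{2}} - 135 = 11 \sqrt{9 + 9} - 135 = 11 \sqrt{18} - 135 = 11 \cdot 3 \sqrt{2} - 135 = 33 \sqrt{2} - 135 = -135 + 33 \sqrt{2}$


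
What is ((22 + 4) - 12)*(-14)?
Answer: -196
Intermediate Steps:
((22 + 4) - 12)*(-14) = (26 - 12)*(-14) = 14*(-14) = -196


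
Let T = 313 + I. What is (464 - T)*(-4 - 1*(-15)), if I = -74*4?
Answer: 4917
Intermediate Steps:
I = -296
T = 17 (T = 313 - 296 = 17)
(464 - T)*(-4 - 1*(-15)) = (464 - 1*17)*(-4 - 1*(-15)) = (464 - 17)*(-4 + 15) = 447*11 = 4917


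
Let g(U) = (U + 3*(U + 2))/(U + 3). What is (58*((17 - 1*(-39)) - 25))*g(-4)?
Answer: 17980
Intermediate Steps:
g(U) = (6 + 4*U)/(3 + U) (g(U) = (U + 3*(2 + U))/(3 + U) = (U + (6 + 3*U))/(3 + U) = (6 + 4*U)/(3 + U))
(58*((17 - 1*(-39)) - 25))*g(-4) = (58*((17 - 1*(-39)) - 25))*(2*(3 + 2*(-4))/(3 - 4)) = (58*((17 + 39) - 25))*(2*(3 - 8)/(-1)) = (58*(56 - 25))*(2*(-1)*(-5)) = (58*31)*10 = 1798*10 = 17980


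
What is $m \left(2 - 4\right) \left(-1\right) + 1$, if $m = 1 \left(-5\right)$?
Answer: $-9$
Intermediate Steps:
$m = -5$
$m \left(2 - 4\right) \left(-1\right) + 1 = - 5 \left(2 - 4\right) \left(-1\right) + 1 = - 5 \left(\left(-2\right) \left(-1\right)\right) + 1 = \left(-5\right) 2 + 1 = -10 + 1 = -9$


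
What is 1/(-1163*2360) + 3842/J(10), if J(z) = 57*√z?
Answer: -1/2744680 + 1921*√10/285 ≈ 21.315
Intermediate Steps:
1/(-1163*2360) + 3842/J(10) = 1/(-1163*2360) + 3842/((57*√10)) = -1/1163*1/2360 + 3842*(√10/570) = -1/2744680 + 1921*√10/285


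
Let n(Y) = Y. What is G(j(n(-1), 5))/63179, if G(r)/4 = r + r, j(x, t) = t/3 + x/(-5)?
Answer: 224/947685 ≈ 0.00023637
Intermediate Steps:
j(x, t) = -x/5 + t/3 (j(x, t) = t*(⅓) + x*(-⅕) = t/3 - x/5 = -x/5 + t/3)
G(r) = 8*r (G(r) = 4*(r + r) = 4*(2*r) = 8*r)
G(j(n(-1), 5))/63179 = (8*(-⅕*(-1) + (⅓)*5))/63179 = (8*(⅕ + 5/3))*(1/63179) = (8*(28/15))*(1/63179) = (224/15)*(1/63179) = 224/947685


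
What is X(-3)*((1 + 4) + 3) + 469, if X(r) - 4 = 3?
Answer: 525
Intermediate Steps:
X(r) = 7 (X(r) = 4 + 3 = 7)
X(-3)*((1 + 4) + 3) + 469 = 7*((1 + 4) + 3) + 469 = 7*(5 + 3) + 469 = 7*8 + 469 = 56 + 469 = 525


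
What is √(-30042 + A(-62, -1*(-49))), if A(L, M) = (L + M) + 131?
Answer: 2*I*√7481 ≈ 172.99*I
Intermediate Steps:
A(L, M) = 131 + L + M
√(-30042 + A(-62, -1*(-49))) = √(-30042 + (131 - 62 - 1*(-49))) = √(-30042 + (131 - 62 + 49)) = √(-30042 + 118) = √(-29924) = 2*I*√7481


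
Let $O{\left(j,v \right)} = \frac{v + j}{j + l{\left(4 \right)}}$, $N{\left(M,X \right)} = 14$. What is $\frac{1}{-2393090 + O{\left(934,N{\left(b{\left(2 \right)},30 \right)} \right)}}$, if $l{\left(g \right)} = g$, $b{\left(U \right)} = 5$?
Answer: $- \frac{469}{1122358736} \approx -4.1787 \cdot 10^{-7}$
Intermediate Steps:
$O{\left(j,v \right)} = \frac{j + v}{4 + j}$ ($O{\left(j,v \right)} = \frac{v + j}{j + 4} = \frac{j + v}{4 + j}$)
$\frac{1}{-2393090 + O{\left(934,N{\left(b{\left(2 \right)},30 \right)} \right)}} = \frac{1}{-2393090 + \frac{934 + 14}{4 + 934}} = \frac{1}{-2393090 + \frac{1}{938} \cdot 948} = \frac{1}{-2393090 + \frac{474}{469}} = \frac{1}{- \frac{1122358736}{469}} = - \frac{469}{1122358736}$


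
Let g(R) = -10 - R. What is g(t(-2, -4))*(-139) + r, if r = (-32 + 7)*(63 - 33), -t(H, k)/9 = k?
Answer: 5644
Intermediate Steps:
t(H, k) = -9*k
r = -750 (r = -25*30 = -750)
g(t(-2, -4))*(-139) + r = (-10 - (-9)*(-4))*(-139) - 750 = (-10 - 1*36)*(-139) - 750 = (-10 - 36)*(-139) - 750 = -46*(-139) - 750 = 6394 - 750 = 5644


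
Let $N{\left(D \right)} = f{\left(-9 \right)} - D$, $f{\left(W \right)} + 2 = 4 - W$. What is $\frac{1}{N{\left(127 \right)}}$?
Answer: $- \frac{1}{116} \approx -0.0086207$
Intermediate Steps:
$f{\left(W \right)} = 2 - W$ ($f{\left(W \right)} = -2 - \left(-4 + W\right) = 2 - W$)
$N{\left(D \right)} = 11 - D$ ($N{\left(D \right)} = \left(2 - -9\right) - D = \left(2 + 9\right) - D = 11 - D$)
$\frac{1}{N{\left(127 \right)}} = \frac{1}{11 - 127} = \frac{1}{-116} = - \frac{1}{116}$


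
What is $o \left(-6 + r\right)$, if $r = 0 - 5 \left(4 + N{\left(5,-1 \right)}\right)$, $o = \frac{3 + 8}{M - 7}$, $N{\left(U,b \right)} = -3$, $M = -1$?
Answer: $\frac{121}{8} \approx 15.125$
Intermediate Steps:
$o = - \frac{11}{8}$ ($o = \frac{3 + 8}{-1 - 7} = \frac{11}{-8} = 11 \left(- \frac{1}{8}\right) = - \frac{11}{8} \approx -1.375$)
$r = -5$ ($r = 0 - 5 \left(4 - 3\right) = 0 - 5 \cdot 1 = 0 - 5 = -5$)
$o \left(-6 + r\right) = - \frac{11 \left(-6 - 5\right)}{8} = \left(- \frac{11}{8}\right) \left(-11\right) = \frac{121}{8}$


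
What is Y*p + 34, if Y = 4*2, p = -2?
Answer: 18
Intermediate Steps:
Y = 8
Y*p + 34 = 8*(-2) + 34 = -16 + 34 = 18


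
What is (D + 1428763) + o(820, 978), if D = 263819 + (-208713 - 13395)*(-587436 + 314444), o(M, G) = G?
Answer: 60635400696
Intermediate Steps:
D = 60633970955 (D = 263819 - 222108*(-272992) = 263819 + 60633707136 = 60633970955)
(D + 1428763) + o(820, 978) = (60633970955 + 1428763) + 978 = 60635399718 + 978 = 60635400696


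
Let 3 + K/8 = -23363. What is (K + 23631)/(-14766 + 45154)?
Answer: -163297/30388 ≈ -5.3737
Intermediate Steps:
K = -186928 (K = -24 + 8*(-23363) = -24 - 186904 = -186928)
(K + 23631)/(-14766 + 45154) = (-186928 + 23631)/(-14766 + 45154) = -163297/30388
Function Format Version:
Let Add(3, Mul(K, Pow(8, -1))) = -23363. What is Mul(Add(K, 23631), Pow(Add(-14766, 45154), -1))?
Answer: Rational(-163297, 30388) ≈ -5.3737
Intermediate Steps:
K = -186928 (K = Add(-24, Mul(8, -23363)) = Add(-24, -186904) = -186928)
Mul(Add(K, 23631), Pow(Add(-14766, 45154), -1)) = Mul(Add(-186928, 23631), Pow(Add(-14766, 45154), -1)) = Mul(-163297, Pow(30388, -1)) = Mul(-163297, Rational(1, 30388)) = Rational(-163297, 30388)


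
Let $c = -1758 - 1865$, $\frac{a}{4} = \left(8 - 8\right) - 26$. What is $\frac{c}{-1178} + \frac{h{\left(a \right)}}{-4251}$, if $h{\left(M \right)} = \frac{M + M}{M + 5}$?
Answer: $\frac{117268531}{38135394} \approx 3.0751$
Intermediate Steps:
$a = -104$ ($a = 4 \left(\left(8 - 8\right) - 26\right) = 4 \left(0 - 26\right) = 4 \left(-26\right) = -104$)
$h{\left(M \right)} = \frac{2 M}{5 + M}$
$c = -3623$ ($c = -1758 - 1865 = -3623$)
$\frac{c}{-1178} + \frac{h{\left(a \right)}}{-4251} = - \frac{3623}{-1178} + \frac{2 \left(-104\right) \frac{1}{5 - 104}}{-4251} = \left(-3623\right) \left(- \frac{1}{1178}\right) + 2 \left(-104\right) \frac{1}{-99} \left(- \frac{1}{4251}\right) = \frac{3623}{1178} + 2 \left(-104\right) \left(- \frac{1}{99}\right) \left(- \frac{1}{4251}\right) = \frac{3623}{1178} + \frac{208}{99} \left(- \frac{1}{4251}\right) = \frac{3623}{1178} - \frac{16}{32373} = \frac{117268531}{38135394}$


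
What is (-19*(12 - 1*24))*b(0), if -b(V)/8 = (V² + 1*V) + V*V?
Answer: 0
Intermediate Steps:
b(V) = -16*V² - 8*V (b(V) = -8*((V² + 1*V) + V*V) = -8*((V² + V) + V²) = -8*((V + V²) + V²) = -8*(V + 2*V²) = -16*V² - 8*V)
(-19*(12 - 1*24))*b(0) = (-19*(12 - 1*24))*(-8*0*(1 + 2*0)) = (-19*(12 - 24))*(-8*0*(1 + 0)) = (-19*(-12))*(-8*0*1) = 228*0 = 0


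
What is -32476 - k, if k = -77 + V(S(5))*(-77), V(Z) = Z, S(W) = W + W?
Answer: -31629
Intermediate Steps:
S(W) = 2*W
k = -847 (k = -77 + (2*5)*(-77) = -77 + 10*(-77) = -77 - 770 = -847)
-32476 - k = -32476 - 1*(-847) = -32476 + 847 = -31629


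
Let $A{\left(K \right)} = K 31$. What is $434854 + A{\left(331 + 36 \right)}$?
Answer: $446231$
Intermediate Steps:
$A{\left(K \right)} = 31 K$
$434854 + A{\left(331 + 36 \right)} = 434854 + 31 \left(331 + 36\right) = 434854 + 31 \cdot 367 = 434854 + 11377 = 446231$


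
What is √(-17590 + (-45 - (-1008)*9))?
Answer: I*√8563 ≈ 92.536*I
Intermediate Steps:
√(-17590 + (-45 - (-1008)*9)) = √(-17590 + (-45 - 112*(-81))) = √(-17590 + (-45 + 9072)) = √(-17590 + 9027) = √(-8563) = I*√8563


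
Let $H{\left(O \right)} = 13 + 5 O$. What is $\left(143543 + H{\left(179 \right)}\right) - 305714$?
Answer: $-161263$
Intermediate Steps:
$\left(143543 + H{\left(179 \right)}\right) - 305714 = \left(143543 + \left(13 + 5 \cdot 179\right)\right) - 305714 = \left(143543 + \left(13 + 895\right)\right) - 305714 = \left(143543 + 908\right) - 305714 = 144451 - 305714 = -161263$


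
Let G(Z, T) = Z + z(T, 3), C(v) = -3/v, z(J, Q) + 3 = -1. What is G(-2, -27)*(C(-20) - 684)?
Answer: 41031/10 ≈ 4103.1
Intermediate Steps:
z(J, Q) = -4 (z(J, Q) = -3 - 1 = -4)
G(Z, T) = -4 + Z (G(Z, T) = Z - 4 = -4 + Z)
G(-2, -27)*(C(-20) - 684) = (-4 - 2)*(-3/(-20) - 684) = -6*(-3*(-1/20) - 684) = -6*(3/20 - 684) = -6*(-13677/20) = 41031/10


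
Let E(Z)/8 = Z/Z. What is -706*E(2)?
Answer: -5648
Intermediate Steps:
E(Z) = 8 (E(Z) = 8*(Z/Z) = 8*1 = 8)
-706*E(2) = -706*8 = -5648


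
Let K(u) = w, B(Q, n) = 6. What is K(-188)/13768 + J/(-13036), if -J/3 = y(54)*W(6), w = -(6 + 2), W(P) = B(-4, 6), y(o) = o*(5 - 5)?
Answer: -1/1721 ≈ -0.00058106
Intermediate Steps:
y(o) = 0 (y(o) = o*0 = 0)
W(P) = 6
w = -8 (w = -1*8 = -8)
K(u) = -8
J = 0 (J = -0*6 = -3*0 = 0)
K(-188)/13768 + J/(-13036) = -8/13768 + 0/(-13036) = -8*1/13768 + 0*(-1/13036) = -1/1721 + 0 = -1/1721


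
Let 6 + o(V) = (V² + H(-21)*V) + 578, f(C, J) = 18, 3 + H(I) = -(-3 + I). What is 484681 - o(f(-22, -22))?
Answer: 483407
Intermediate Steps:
H(I) = -I (H(I) = -3 - (-3 + I) = -3 + (3 - I) = -I)
o(V) = 572 + V² + 21*V (o(V) = -6 + ((V² + (-1*(-21))*V) + 578) = -6 + ((V² + 21*V) + 578) = -6 + (578 + V² + 21*V) = 572 + V² + 21*V)
484681 - o(f(-22, -22)) = 484681 - (572 + 18² + 21*18) = 484681 - (572 + 324 + 378) = 484681 - 1*1274 = 484681 - 1274 = 483407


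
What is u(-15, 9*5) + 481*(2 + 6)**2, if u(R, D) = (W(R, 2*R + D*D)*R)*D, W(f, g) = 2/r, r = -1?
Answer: 32134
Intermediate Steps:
W(f, g) = -2 (W(f, g) = 2/(-1) = 2*(-1) = -2)
u(R, D) = -2*D*R (u(R, D) = (-2*R)*D = -2*D*R)
u(-15, 9*5) + 481*(2 + 6)**2 = -2*9*5*(-15) + 481*(2 + 6)**2 = -2*45*(-15) + 481*8**2 = 1350 + 481*64 = 1350 + 30784 = 32134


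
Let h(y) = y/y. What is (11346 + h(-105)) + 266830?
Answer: 278177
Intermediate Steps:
h(y) = 1
(11346 + h(-105)) + 266830 = (11346 + 1) + 266830 = 11347 + 266830 = 278177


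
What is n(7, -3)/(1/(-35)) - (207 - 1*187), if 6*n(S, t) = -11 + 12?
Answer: -155/6 ≈ -25.833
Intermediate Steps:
n(S, t) = 1/6 (n(S, t) = (-11 + 12)/6 = (1/6)*1 = 1/6)
n(7, -3)/(1/(-35)) - (207 - 1*187) = 1/(6*(1/(-35))) - (207 - 1*187) = 1/(6*(-1/35)) - (207 - 187) = (1/6)*(-35) - 1*20 = -35/6 - 20 = -155/6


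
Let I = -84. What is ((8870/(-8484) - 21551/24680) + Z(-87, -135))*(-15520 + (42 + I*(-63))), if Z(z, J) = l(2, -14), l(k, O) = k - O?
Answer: -3754065115537/26173140 ≈ -1.4343e+5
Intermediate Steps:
Z(z, J) = 16 (Z(z, J) = 2 - 1*(-14) = 2 + 14 = 16)
((8870/(-8484) - 21551/24680) + Z(-87, -135))*(-15520 + (42 + I*(-63))) = ((8870/(-8484) - 21551/24680) + 16)*(-15520 + (42 - 84*(-63))) = ((8870*(-1/8484) - 21551*1/24680) + 16)*(-15520 + (42 + 5292)) = ((-4435/4242 - 21551/24680) + 16)*(-15520 + 5334) = (-100437571/52346280 + 16)*(-10186) = (737102909/52346280)*(-10186) = -3754065115537/26173140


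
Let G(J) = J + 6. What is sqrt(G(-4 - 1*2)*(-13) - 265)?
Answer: I*sqrt(265) ≈ 16.279*I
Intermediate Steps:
G(J) = 6 + J
sqrt(G(-4 - 1*2)*(-13) - 265) = sqrt((6 + (-4 - 1*2))*(-13) - 265) = sqrt((6 + (-4 - 2))*(-13) - 265) = sqrt((6 - 6)*(-13) - 265) = sqrt(0*(-13) - 265) = sqrt(0 - 265) = sqrt(-265) = I*sqrt(265)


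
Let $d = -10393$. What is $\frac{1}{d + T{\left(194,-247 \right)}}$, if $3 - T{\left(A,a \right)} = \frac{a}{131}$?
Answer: $- \frac{131}{1360843} \approx -9.6264 \cdot 10^{-5}$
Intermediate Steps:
$T{\left(A,a \right)} = 3 - \frac{a}{131}$
$\frac{1}{d + T{\left(194,-247 \right)}} = \frac{1}{-10393 + \left(3 - - \frac{247}{131}\right)} = \frac{1}{-10393 + \left(3 + \frac{247}{131}\right)} = \frac{1}{-10393 + \frac{640}{131}} = \frac{1}{- \frac{1360843}{131}} = - \frac{131}{1360843}$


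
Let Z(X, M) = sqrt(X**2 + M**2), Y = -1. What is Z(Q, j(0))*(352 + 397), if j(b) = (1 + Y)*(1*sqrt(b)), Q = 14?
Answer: 10486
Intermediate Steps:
j(b) = 0 (j(b) = (1 - 1)*(1*sqrt(b)) = 0*sqrt(b) = 0)
Z(X, M) = sqrt(M**2 + X**2)
Z(Q, j(0))*(352 + 397) = sqrt(0**2 + 14**2)*(352 + 397) = sqrt(0 + 196)*749 = sqrt(196)*749 = 14*749 = 10486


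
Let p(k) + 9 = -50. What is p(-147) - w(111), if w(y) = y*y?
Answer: -12380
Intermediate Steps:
w(y) = y**2
p(k) = -59 (p(k) = -9 - 50 = -59)
p(-147) - w(111) = -59 - 1*111**2 = -59 - 1*12321 = -59 - 12321 = -12380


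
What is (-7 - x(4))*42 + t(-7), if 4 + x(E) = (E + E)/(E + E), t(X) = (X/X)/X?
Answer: -1177/7 ≈ -168.14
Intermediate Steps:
t(X) = 1/X
x(E) = -3 (x(E) = -4 + (E + E)/(E + E) = -4 + (2*E)/((2*E)) = -4 + (2*E)*(1/(2*E)) = -4 + 1 = -3)
(-7 - x(4))*42 + t(-7) = (-7 - 1*(-3))*42 + 1/(-7) = (-7 + 3)*42 - ⅐ = -4*42 - ⅐ = -168 - ⅐ = -1177/7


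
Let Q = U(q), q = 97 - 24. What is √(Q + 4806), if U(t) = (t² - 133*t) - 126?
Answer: 10*√3 ≈ 17.320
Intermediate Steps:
q = 73
U(t) = -126 + t² - 133*t
Q = -4506 (Q = -126 + 73² - 133*73 = -126 + 5329 - 9709 = -4506)
√(Q + 4806) = √(-4506 + 4806) = √300 = 10*√3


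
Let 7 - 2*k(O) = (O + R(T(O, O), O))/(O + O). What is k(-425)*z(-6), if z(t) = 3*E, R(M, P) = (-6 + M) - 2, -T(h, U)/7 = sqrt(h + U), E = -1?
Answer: -16551/1700 + 21*I*sqrt(34)/340 ≈ -9.7359 + 0.36015*I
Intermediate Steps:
T(h, U) = -7*sqrt(U + h) (T(h, U) = -7*sqrt(h + U) = -7*sqrt(U + h))
R(M, P) = -8 + M
z(t) = -3 (z(t) = 3*(-1) = -3)
k(O) = 7/2 - (-8 + O - 7*sqrt(2)*sqrt(O))/(4*O) (k(O) = 7/2 - (O + (-8 - 7*sqrt(O + O)))/(2*(O + O)) = 7/2 - (O + (-8 - 7*sqrt(2)*sqrt(O)))/(2*(2*O)) = 7/2 - (O + (-8 - 7*sqrt(2)*sqrt(O)))*1/(2*O)/2 = 7/2 - (-8 + O - 7*sqrt(2)*sqrt(O))*1/(2*O)/2 = 7/2 - (-8 + O - 7*sqrt(2)*sqrt(O))/(4*O))
k(-425)*z(-6) = ((1/4)*(8 + 13*(-425) + 7*sqrt(2)*sqrt(-425))/(-425))*(-3) = ((1/4)*(-1/425)*(8 - 5525 + 7*sqrt(2)*(5*I*sqrt(17))))*(-3) = ((1/4)*(-1/425)*(8 - 5525 + 35*I*sqrt(34)))*(-3) = ((1/4)*(-1/425)*(-5517 + 35*I*sqrt(34)))*(-3) = (5517/1700 - 7*I*sqrt(34)/340)*(-3) = -16551/1700 + 21*I*sqrt(34)/340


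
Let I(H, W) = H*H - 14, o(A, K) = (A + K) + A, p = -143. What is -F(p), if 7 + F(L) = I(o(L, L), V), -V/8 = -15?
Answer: -184020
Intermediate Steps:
o(A, K) = K + 2*A
V = 120 (V = -8*(-15) = 120)
I(H, W) = -14 + H**2 (I(H, W) = H**2 - 14 = -14 + H**2)
F(L) = -21 + 9*L**2 (F(L) = -7 + (-14 + (L + 2*L)**2) = -7 + (-14 + (3*L)**2) = -7 + (-14 + 9*L**2) = -21 + 9*L**2)
-F(p) = -(-21 + 9*(-143)**2) = -(-21 + 9*20449) = -(-21 + 184041) = -1*184020 = -184020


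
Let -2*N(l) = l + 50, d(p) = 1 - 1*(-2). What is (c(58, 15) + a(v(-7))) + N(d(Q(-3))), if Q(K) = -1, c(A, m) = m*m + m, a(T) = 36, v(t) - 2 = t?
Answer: 499/2 ≈ 249.50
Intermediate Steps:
v(t) = 2 + t
c(A, m) = m + m² (c(A, m) = m² + m = m + m²)
d(p) = 3 (d(p) = 1 + 2 = 3)
N(l) = -25 - l/2 (N(l) = -(l + 50)/2 = -(50 + l)/2 = -25 - l/2)
(c(58, 15) + a(v(-7))) + N(d(Q(-3))) = (15*(1 + 15) + 36) + (-25 - ½*3) = (15*16 + 36) + (-25 - 3/2) = (240 + 36) - 53/2 = 276 - 53/2 = 499/2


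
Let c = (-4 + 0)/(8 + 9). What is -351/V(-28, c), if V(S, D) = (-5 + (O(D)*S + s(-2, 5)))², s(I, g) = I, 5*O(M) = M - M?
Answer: -351/49 ≈ -7.1633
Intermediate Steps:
O(M) = 0 (O(M) = (M - M)/5 = (⅕)*0 = 0)
c = -4/17 ≈ -0.23529
V(S, D) = 49 (V(S, D) = (-5 + (0*S - 2))² = (-5 + (0 - 2))² = (-5 - 2)² = (-7)² = 49)
-351/V(-28, c) = -351/49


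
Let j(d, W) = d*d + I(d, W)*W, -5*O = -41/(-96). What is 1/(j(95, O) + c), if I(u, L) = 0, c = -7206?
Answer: 1/1819 ≈ 0.00054975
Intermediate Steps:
O = -41/480 (O = -(-41)/(5*(-96)) = -(-41)*(-1)/(5*96) = -⅕*41/96 = -41/480 ≈ -0.085417)
j(d, W) = d² (j(d, W) = d*d + 0*W = d² + 0 = d²)
1/(j(95, O) + c) = 1/(95² - 7206) = 1/(9025 - 7206) = 1/1819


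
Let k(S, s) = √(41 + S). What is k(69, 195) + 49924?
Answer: 49924 + √110 ≈ 49935.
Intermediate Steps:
k(69, 195) + 49924 = √(41 + 69) + 49924 = √110 + 49924 = 49924 + √110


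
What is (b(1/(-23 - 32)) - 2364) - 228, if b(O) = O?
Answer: -142561/55 ≈ -2592.0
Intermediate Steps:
(b(1/(-23 - 32)) - 2364) - 228 = (1/(-23 - 32) - 2364) - 228 = (1/(-55) - 2364) - 228 = (-1/55 - 2364) - 228 = -130021/55 - 228 = -142561/55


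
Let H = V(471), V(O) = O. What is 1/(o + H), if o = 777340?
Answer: 1/777811 ≈ 1.2857e-6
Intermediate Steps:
H = 471
1/(o + H) = 1/(777340 + 471) = 1/777811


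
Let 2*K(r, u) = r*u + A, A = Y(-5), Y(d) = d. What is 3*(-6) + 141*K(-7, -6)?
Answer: 5181/2 ≈ 2590.5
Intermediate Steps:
A = -5
K(r, u) = -5/2 + r*u/2 (K(r, u) = (r*u - 5)/2 = (-5 + r*u)/2 = -5/2 + r*u/2)
3*(-6) + 141*K(-7, -6) = 3*(-6) + 141*(-5/2 + (½)*(-7)*(-6)) = -18 + 141*(-5/2 + 21) = -18 + 141*(37/2) = -18 + 5217/2 = 5181/2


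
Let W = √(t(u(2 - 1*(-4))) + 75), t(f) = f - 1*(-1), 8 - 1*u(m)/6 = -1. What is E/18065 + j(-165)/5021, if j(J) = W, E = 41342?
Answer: 41342/18065 + √130/5021 ≈ 2.2908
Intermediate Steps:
u(m) = 54 (u(m) = 48 - 6*(-1) = 48 + 6 = 54)
t(f) = 1 + f (t(f) = f + 1 = 1 + f)
W = √130 (W = √((1 + 54) + 75) = √(55 + 75) = √130 ≈ 11.402)
j(J) = √130
E/18065 + j(-165)/5021 = 41342/18065 + √130/5021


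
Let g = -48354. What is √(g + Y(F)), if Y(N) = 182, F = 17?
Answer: 2*I*√12043 ≈ 219.48*I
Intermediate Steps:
√(g + Y(F)) = √(-48354 + 182) = √(-48172) = 2*I*√12043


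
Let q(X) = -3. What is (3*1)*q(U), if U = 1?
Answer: -9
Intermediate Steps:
(3*1)*q(U) = (3*1)*(-3) = 3*(-3) = -9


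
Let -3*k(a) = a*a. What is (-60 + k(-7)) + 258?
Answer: 545/3 ≈ 181.67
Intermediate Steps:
k(a) = -a²/3 (k(a) = -a*a/3 = -a²/3)
(-60 + k(-7)) + 258 = (-60 - ⅓*(-7)²) + 258 = (-60 - ⅓*49) + 258 = (-60 - 49/3) + 258 = -229/3 + 258 = 545/3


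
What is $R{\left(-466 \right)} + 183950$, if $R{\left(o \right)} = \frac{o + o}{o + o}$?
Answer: $183951$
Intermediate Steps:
$R{\left(o \right)} = 1$ ($R{\left(o \right)} = \frac{2 o}{2 o} = 2 o \frac{1}{2 o} = 1$)
$R{\left(-466 \right)} + 183950 = 1 + 183950 = 183951$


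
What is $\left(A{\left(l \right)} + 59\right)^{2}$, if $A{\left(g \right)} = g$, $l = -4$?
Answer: $3025$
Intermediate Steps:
$\left(A{\left(l \right)} + 59\right)^{2} = \left(-4 + 59\right)^{2} = 55^{2} = 3025$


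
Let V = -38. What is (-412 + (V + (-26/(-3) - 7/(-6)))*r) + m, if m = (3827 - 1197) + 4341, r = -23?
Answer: 43241/6 ≈ 7206.8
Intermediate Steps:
m = 6971 (m = 2630 + 4341 = 6971)
(-412 + (V + (-26/(-3) - 7/(-6)))*r) + m = (-412 + (-38 + (-26/(-3) - 7/(-6)))*(-23)) + 6971 = (-412 + (-38 + (-26*(-⅓) - 7*(-⅙)))*(-23)) + 6971 = (-412 + (-38 + (26/3 + 7/6))*(-23)) + 6971 = (-412 + (-38 + 59/6)*(-23)) + 6971 = (-412 - 169/6*(-23)) + 6971 = (-412 + 3887/6) + 6971 = 1415/6 + 6971 = 43241/6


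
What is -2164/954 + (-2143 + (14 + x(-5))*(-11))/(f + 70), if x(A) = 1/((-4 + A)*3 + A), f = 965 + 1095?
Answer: -36268427/10837440 ≈ -3.3466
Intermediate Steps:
f = 2060
x(A) = 1/(-12 + 4*A) (x(A) = 1/((-12 + 3*A) + A) = 1/(-12 + 4*A))
-2164/954 + (-2143 + (14 + x(-5))*(-11))/(f + 70) = -2164/954 + (-2143 + (14 + 1/(4*(-3 - 5)))*(-11))/(2060 + 70) = -2164*1/954 + (-2143 + (14 + (¼)/(-8))*(-11))/2130 = -1082/477 + (-2143 + (14 + (¼)*(-⅛))*(-11))*(1/2130) = -1082/477 + (-2143 + (14 - 1/32)*(-11))*(1/2130) = -1082/477 + (-2143 + (447/32)*(-11))*(1/2130) = -1082/477 + (-2143 - 4917/32)*(1/2130) = -1082/477 - 73493/32*1/2130 = -1082/477 - 73493/68160 = -36268427/10837440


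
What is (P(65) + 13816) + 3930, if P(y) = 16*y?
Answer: 18786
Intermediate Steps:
(P(65) + 13816) + 3930 = (16*65 + 13816) + 3930 = (1040 + 13816) + 3930 = 14856 + 3930 = 18786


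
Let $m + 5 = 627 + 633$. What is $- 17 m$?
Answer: $-21335$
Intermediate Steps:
$m = 1255$ ($m = -5 + \left(627 + 633\right) = -5 + 1260 = 1255$)
$- 17 m = \left(-17\right) 1255 = -21335$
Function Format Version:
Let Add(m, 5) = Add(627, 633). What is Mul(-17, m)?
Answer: -21335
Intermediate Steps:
m = 1255 (m = Add(-5, Add(627, 633)) = Add(-5, 1260) = 1255)
Mul(-17, m) = Mul(-17, 1255) = -21335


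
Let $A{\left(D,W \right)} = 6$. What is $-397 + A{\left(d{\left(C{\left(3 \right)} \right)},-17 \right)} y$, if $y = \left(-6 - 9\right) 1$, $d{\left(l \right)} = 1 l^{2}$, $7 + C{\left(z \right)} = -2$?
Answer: $-487$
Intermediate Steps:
$C{\left(z \right)} = -9$ ($C{\left(z \right)} = -7 - 2 = -9$)
$d{\left(l \right)} = l^{2}$
$y = -15$ ($y = \left(-15\right) 1 = -15$)
$-397 + A{\left(d{\left(C{\left(3 \right)} \right)},-17 \right)} y = -397 + 6 \left(-15\right) = -397 - 90 = -487$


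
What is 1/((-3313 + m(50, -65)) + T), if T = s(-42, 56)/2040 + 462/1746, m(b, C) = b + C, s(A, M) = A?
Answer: -98940/329248177 ≈ -0.00030050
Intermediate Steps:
m(b, C) = C + b
T = 24143/98940 (T = -42/2040 + 462/1746 = -42*1/2040 + 462*(1/1746) = -7/340 + 77/291 = 24143/98940 ≈ 0.24402)
1/((-3313 + m(50, -65)) + T) = 1/((-3313 + (-65 + 50)) + 24143/98940) = 1/((-3313 - 15) + 24143/98940) = 1/(-3328 + 24143/98940) = 1/(-329248177/98940) = -98940/329248177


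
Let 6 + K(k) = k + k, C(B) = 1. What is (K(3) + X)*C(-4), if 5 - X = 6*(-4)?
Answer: 29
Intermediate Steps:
K(k) = -6 + 2*k (K(k) = -6 + (k + k) = -6 + 2*k)
X = 29 (X = 5 - 6*(-4) = 5 - 1*(-24) = 5 + 24 = 29)
(K(3) + X)*C(-4) = ((-6 + 2*3) + 29)*1 = ((-6 + 6) + 29)*1 = (0 + 29)*1 = 29*1 = 29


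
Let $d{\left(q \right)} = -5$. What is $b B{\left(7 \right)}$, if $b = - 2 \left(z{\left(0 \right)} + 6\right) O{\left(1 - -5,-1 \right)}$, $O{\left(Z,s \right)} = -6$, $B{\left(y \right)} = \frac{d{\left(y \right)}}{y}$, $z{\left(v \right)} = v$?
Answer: $- \frac{360}{7} \approx -51.429$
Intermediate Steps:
$B{\left(y \right)} = - \frac{5}{y}$
$b = 72$ ($b = - 2 \left(0 + 6\right) \left(-6\right) = \left(-2\right) 6 \left(-6\right) = \left(-12\right) \left(-6\right) = 72$)
$b B{\left(7 \right)} = 72 \left(- \frac{5}{7}\right) = - \frac{360}{7}$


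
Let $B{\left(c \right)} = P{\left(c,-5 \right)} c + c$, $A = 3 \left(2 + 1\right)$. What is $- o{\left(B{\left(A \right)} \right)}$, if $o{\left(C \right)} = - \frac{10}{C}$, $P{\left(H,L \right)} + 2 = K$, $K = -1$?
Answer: $- \frac{5}{9} \approx -0.55556$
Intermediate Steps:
$A = 9$ ($A = 3 \cdot 3 = 9$)
$P{\left(H,L \right)} = -3$ ($P{\left(H,L \right)} = -2 - 1 = -3$)
$B{\left(c \right)} = - 2 c$ ($B{\left(c \right)} = - 3 c + c = - 2 c$)
$- o{\left(B{\left(A \right)} \right)} = - \frac{-10}{\left(-2\right) 9} = - \frac{-10}{-18} = - \frac{\left(-10\right) \left(-1\right)}{18} = \left(-1\right) \frac{5}{9} = - \frac{5}{9}$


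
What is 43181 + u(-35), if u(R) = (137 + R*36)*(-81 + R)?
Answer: 173449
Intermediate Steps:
u(R) = (-81 + R)*(137 + 36*R) (u(R) = (137 + 36*R)*(-81 + R) = (-81 + R)*(137 + 36*R))
43181 + u(-35) = 43181 + (-11097 - 2779*(-35) + 36*(-35)**2) = 43181 + (-11097 + 97265 + 36*1225) = 43181 + (-11097 + 97265 + 44100) = 43181 + 130268 = 173449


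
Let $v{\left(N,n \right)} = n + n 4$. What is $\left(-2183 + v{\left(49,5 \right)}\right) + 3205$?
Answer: $1047$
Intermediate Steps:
$v{\left(N,n \right)} = 5 n$ ($v{\left(N,n \right)} = n + 4 n = 5 n$)
$\left(-2183 + v{\left(49,5 \right)}\right) + 3205 = \left(-2183 + 5 \cdot 5\right) + 3205 = \left(-2183 + 25\right) + 3205 = -2158 + 3205 = 1047$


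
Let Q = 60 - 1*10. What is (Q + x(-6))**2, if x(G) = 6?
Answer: 3136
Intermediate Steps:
Q = 50 (Q = 60 - 10 = 50)
(Q + x(-6))**2 = (50 + 6)**2 = 56**2 = 3136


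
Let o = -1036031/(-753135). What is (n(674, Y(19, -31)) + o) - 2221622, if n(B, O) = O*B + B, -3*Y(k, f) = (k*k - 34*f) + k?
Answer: -1915311645169/753135 ≈ -2.5431e+6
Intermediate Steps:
Y(k, f) = -k/3 - k²/3 + 34*f/3 (Y(k, f) = -((k*k - 34*f) + k)/3 = -((k² - 34*f) + k)/3 = -(k + k² - 34*f)/3 = -k/3 - k²/3 + 34*f/3)
o = 1036031/753135 (o = -1036031*(-1/753135) = 1036031/753135 ≈ 1.3756)
n(B, O) = B + B*O (n(B, O) = B*O + B = B + B*O)
(n(674, Y(19, -31)) + o) - 2221622 = (674*(1 + (-⅓*19 - ⅓*19² + (34/3)*(-31))) + 1036031/753135) - 2221622 = (674*(1 + (-19/3 - ⅓*361 - 1054/3)) + 1036031/753135) - 2221622 = (674*(1 + (-19/3 - 361/3 - 1054/3)) + 1036031/753135) - 2221622 = (674*(1 - 478) + 1036031/753135) - 2221622 = (674*(-477) + 1036031/753135) - 2221622 = (-321498 + 1036031/753135) - 2221622 = -242130360199/753135 - 2221622 = -1915311645169/753135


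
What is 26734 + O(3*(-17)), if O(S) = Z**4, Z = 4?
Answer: 26990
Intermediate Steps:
O(S) = 256 (O(S) = 4**4 = 256)
26734 + O(3*(-17)) = 26734 + 256 = 26990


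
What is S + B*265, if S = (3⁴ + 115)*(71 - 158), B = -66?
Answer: -34542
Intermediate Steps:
S = -17052 (S = (81 + 115)*(-87) = 196*(-87) = -17052)
S + B*265 = -17052 - 66*265 = -17052 - 17490 = -34542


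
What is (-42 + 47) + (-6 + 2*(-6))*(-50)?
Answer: 905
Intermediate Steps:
(-42 + 47) + (-6 + 2*(-6))*(-50) = 5 + (-6 - 12)*(-50) = 5 - 18*(-50) = 5 + 900 = 905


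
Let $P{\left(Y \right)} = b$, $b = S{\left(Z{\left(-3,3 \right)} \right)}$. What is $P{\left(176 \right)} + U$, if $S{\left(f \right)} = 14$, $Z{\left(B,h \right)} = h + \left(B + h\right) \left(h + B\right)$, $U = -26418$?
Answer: $-26404$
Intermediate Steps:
$Z{\left(B,h \right)} = h + \left(B + h\right)^{2}$ ($Z{\left(B,h \right)} = h + \left(B + h\right) \left(B + h\right) = h + \left(B + h\right)^{2}$)
$b = 14$
$P{\left(Y \right)} = 14$
$P{\left(176 \right)} + U = 14 - 26418 = -26404$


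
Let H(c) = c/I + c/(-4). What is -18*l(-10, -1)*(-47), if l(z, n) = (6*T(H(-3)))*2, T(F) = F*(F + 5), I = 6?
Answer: 26649/2 ≈ 13325.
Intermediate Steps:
H(c) = -c/12 (H(c) = c/6 + c/(-4) = c*(⅙) + c*(-¼) = c/6 - c/4 = -c/12)
T(F) = F*(5 + F)
l(z, n) = 63/4 (l(z, n) = (6*((-1/12*(-3))*(5 - 1/12*(-3))))*2 = (6*((5 + ¼)/4))*2 = (6*((¼)*(21/4)))*2 = (6*(21/16))*2 = (63/8)*2 = 63/4)
-18*l(-10, -1)*(-47) = -567*(-47)/2 = -18*(-2961/4) = 26649/2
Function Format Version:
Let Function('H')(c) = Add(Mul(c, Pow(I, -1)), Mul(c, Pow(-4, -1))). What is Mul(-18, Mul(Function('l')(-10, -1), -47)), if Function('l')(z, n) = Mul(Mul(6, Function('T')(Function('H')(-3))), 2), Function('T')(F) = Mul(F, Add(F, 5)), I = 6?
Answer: Rational(26649, 2) ≈ 13325.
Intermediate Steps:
Function('H')(c) = Mul(Rational(-1, 12), c) (Function('H')(c) = Add(Mul(c, Pow(6, -1)), Mul(c, Pow(-4, -1))) = Add(Mul(c, Rational(1, 6)), Mul(c, Rational(-1, 4))) = Add(Mul(Rational(1, 6), c), Mul(Rational(-1, 4), c)) = Mul(Rational(-1, 12), c))
Function('T')(F) = Mul(F, Add(5, F))
Function('l')(z, n) = Rational(63, 4) (Function('l')(z, n) = Mul(Mul(6, Mul(Mul(Rational(-1, 12), -3), Add(5, Mul(Rational(-1, 12), -3)))), 2) = Mul(Mul(6, Mul(Rational(1, 4), Add(5, Rational(1, 4)))), 2) = Mul(Mul(6, Mul(Rational(1, 4), Rational(21, 4))), 2) = Mul(Mul(6, Rational(21, 16)), 2) = Mul(Rational(63, 8), 2) = Rational(63, 4))
Mul(-18, Mul(Function('l')(-10, -1), -47)) = Mul(-18, Mul(Rational(63, 4), -47)) = Mul(-18, Rational(-2961, 4)) = Rational(26649, 2)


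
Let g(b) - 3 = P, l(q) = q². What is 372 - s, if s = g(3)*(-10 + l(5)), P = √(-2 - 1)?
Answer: 327 - 15*I*√3 ≈ 327.0 - 25.981*I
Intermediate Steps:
P = I*√3 (P = √(-3) = I*√3 ≈ 1.732*I)
g(b) = 3 + I*√3
s = 45 + 15*I*√3 (s = (3 + I*√3)*(-10 + 5²) = (3 + I*√3)*(-10 + 25) = (3 + I*√3)*15 = 45 + 15*I*√3 ≈ 45.0 + 25.981*I)
372 - s = 372 - (45 + 15*I*√3) = 372 + (-45 - 15*I*√3) = 327 - 15*I*√3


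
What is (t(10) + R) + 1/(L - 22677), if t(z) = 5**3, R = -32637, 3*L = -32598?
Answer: -1090550017/33543 ≈ -32512.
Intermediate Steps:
L = -10866 (L = (1/3)*(-32598) = -10866)
t(z) = 125
(t(10) + R) + 1/(L - 22677) = (125 - 32637) + 1/(-10866 - 22677) = -32512 + 1/(-33543) = -32512 - 1/33543 = -1090550017/33543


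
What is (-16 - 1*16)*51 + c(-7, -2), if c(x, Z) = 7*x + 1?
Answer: -1680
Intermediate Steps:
c(x, Z) = 1 + 7*x
(-16 - 1*16)*51 + c(-7, -2) = (-16 - 1*16)*51 + (1 + 7*(-7)) = (-16 - 16)*51 + (1 - 49) = -32*51 - 48 = -1632 - 48 = -1680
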